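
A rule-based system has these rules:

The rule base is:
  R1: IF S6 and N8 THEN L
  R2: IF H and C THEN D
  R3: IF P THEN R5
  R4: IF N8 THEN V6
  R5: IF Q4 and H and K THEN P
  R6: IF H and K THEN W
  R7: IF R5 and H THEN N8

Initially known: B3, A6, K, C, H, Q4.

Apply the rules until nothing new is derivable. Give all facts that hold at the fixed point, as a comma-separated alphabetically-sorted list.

Round 1: R2 [IF H and C THEN D]; R5 [IF Q4 and H and K THEN P]; R6 [IF H and K THEN W]. Adds D, P, W.
Round 2: R3 [IF P THEN R5]. Adds R5.
Round 3: R7 [IF R5 and H THEN N8]. Adds N8.
Round 4: R4 [IF N8 THEN V6]. Adds V6.

A6, B3, C, D, H, K, N8, P, Q4, R5, V6, W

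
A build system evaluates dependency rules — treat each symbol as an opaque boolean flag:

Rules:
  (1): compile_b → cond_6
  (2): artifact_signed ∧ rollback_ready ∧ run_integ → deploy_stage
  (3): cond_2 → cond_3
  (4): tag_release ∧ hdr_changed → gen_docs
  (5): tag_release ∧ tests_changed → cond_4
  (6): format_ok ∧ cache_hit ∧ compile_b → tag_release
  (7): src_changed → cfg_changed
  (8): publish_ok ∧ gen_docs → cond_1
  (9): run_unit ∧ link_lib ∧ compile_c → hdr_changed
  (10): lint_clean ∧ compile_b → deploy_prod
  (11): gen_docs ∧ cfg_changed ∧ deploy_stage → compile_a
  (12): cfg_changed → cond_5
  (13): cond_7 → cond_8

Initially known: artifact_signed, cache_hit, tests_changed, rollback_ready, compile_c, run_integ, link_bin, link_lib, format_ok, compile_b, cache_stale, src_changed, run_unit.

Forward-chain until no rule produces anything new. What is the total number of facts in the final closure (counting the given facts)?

22

Round 1: (1) [compile_b → cond_6]; (2) [artifact_signed ∧ rollback_ready ∧ run_integ → deploy_stage]; (6) [format_ok ∧ cache_hit ∧ compile_b → tag_release]; (7) [src_changed → cfg_changed]; (9) [run_unit ∧ link_lib ∧ compile_c → hdr_changed]. New: cond_6, deploy_stage, tag_release, cfg_changed, hdr_changed.
Round 2: (4) [tag_release ∧ hdr_changed → gen_docs]; (5) [tag_release ∧ tests_changed → cond_4]; (12) [cfg_changed → cond_5]. New: gen_docs, cond_4, cond_5.
Round 3: (11) [gen_docs ∧ cfg_changed ∧ deploy_stage → compile_a]. New: compile_a.
Closure: {artifact_signed, cache_hit, cache_stale, cfg_changed, compile_a, compile_b, compile_c, cond_4, cond_5, cond_6, deploy_stage, format_ok, gen_docs, hdr_changed, link_bin, link_lib, rollback_ready, run_integ, run_unit, src_changed, tag_release, tests_changed} — 22 facts.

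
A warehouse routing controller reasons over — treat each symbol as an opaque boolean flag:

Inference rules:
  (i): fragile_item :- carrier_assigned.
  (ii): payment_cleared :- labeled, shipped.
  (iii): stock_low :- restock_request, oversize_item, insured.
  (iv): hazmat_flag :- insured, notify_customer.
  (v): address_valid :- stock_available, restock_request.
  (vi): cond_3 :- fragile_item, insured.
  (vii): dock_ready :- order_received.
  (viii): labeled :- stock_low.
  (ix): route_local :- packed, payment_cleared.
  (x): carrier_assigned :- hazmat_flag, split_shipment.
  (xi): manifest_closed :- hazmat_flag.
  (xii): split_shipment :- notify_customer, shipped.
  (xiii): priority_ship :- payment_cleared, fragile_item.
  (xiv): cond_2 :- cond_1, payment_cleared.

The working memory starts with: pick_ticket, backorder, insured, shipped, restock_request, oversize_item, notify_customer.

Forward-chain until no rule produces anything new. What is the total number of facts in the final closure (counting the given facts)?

17

Round 1: (iii) [stock_low :- restock_request, oversize_item, insured.]; (iv) [hazmat_flag :- insured, notify_customer.]; (xii) [split_shipment :- notify_customer, shipped.]. Adds stock_low, hazmat_flag, split_shipment.
Round 2: (viii) [labeled :- stock_low.]; (x) [carrier_assigned :- hazmat_flag, split_shipment.]; (xi) [manifest_closed :- hazmat_flag.]. Adds labeled, carrier_assigned, manifest_closed.
Round 3: (i) [fragile_item :- carrier_assigned.]; (ii) [payment_cleared :- labeled, shipped.]. Adds fragile_item, payment_cleared.
Round 4: (vi) [cond_3 :- fragile_item, insured.]; (xiii) [priority_ship :- payment_cleared, fragile_item.]. Adds cond_3, priority_ship.
Closure: {backorder, carrier_assigned, cond_3, fragile_item, hazmat_flag, insured, labeled, manifest_closed, notify_customer, oversize_item, payment_cleared, pick_ticket, priority_ship, restock_request, shipped, split_shipment, stock_low} — 17 facts.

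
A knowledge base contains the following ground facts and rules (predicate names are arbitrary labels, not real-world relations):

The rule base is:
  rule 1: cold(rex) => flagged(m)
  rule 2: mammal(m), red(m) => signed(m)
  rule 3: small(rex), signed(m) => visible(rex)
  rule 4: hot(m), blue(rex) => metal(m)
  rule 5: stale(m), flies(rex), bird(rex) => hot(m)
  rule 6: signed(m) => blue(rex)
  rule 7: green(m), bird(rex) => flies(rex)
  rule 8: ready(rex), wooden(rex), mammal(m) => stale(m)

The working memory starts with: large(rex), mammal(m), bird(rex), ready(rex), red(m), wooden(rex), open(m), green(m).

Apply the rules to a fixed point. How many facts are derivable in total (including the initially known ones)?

[1] rule 2 [mammal(m), red(m) => signed(m)]; rule 7 [green(m), bird(rex) => flies(rex)]; rule 8 [ready(rex), wooden(rex), mammal(m) => stale(m)]. ⇒ new: signed(m), flies(rex), stale(m).
[2] rule 5 [stale(m), flies(rex), bird(rex) => hot(m)]; rule 6 [signed(m) => blue(rex)]. ⇒ new: hot(m), blue(rex).
[3] rule 4 [hot(m), blue(rex) => metal(m)]. ⇒ new: metal(m).
Closure: {bird(rex), blue(rex), flies(rex), green(m), hot(m), large(rex), mammal(m), metal(m), open(m), ready(rex), red(m), signed(m), stale(m), wooden(rex)} — 14 facts.

14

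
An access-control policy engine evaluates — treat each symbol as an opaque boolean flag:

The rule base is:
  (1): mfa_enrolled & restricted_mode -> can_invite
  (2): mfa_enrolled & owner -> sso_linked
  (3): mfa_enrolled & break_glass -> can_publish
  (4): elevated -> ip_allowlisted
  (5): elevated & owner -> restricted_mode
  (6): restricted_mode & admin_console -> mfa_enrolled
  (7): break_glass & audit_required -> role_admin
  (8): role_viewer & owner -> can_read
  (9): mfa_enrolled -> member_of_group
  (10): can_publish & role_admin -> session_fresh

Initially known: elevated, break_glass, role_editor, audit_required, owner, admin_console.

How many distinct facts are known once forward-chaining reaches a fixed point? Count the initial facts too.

15

Round 1: (4) [elevated -> ip_allowlisted]; (5) [elevated & owner -> restricted_mode]; (7) [break_glass & audit_required -> role_admin]. New: ip_allowlisted, restricted_mode, role_admin.
Round 2: (6) [restricted_mode & admin_console -> mfa_enrolled]. New: mfa_enrolled.
Round 3: (1) [mfa_enrolled & restricted_mode -> can_invite]; (2) [mfa_enrolled & owner -> sso_linked]; (3) [mfa_enrolled & break_glass -> can_publish]; (9) [mfa_enrolled -> member_of_group]. New: can_invite, sso_linked, can_publish, member_of_group.
Round 4: (10) [can_publish & role_admin -> session_fresh]. New: session_fresh.
Closure: {admin_console, audit_required, break_glass, can_invite, can_publish, elevated, ip_allowlisted, member_of_group, mfa_enrolled, owner, restricted_mode, role_admin, role_editor, session_fresh, sso_linked} — 15 facts.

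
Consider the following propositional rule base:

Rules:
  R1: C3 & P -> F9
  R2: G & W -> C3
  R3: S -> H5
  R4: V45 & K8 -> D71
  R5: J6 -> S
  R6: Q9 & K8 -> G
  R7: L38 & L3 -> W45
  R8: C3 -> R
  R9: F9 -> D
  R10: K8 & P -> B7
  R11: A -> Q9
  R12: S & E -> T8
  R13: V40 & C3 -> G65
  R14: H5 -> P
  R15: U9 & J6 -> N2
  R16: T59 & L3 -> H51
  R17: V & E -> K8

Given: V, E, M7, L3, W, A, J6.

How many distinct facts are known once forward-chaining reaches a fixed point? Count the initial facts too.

Round 1 fires R5, R11, R17, giving S, Q9, K8.
Round 2 fires R3, R6, R12, giving H5, G, T8.
Round 3 fires R2, R14, giving C3, P.
Round 4 fires R1, R8, R10, giving F9, R, B7.
Round 5 fires R9, giving D.
Closure: {A, B7, C3, D, E, F9, G, H5, J6, K8, L3, M7, P, Q9, R, S, T8, V, W} — 19 facts.

19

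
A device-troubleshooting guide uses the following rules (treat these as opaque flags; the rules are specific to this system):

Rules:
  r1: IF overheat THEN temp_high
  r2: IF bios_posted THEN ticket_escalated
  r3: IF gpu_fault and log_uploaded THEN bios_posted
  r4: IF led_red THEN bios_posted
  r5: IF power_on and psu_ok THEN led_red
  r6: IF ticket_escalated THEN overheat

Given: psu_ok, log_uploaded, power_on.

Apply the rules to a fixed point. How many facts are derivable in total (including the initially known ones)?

Round 1: r5 [IF power_on and psu_ok THEN led_red]. Adds led_red.
Round 2: r4 [IF led_red THEN bios_posted]. Adds bios_posted.
Round 3: r2 [IF bios_posted THEN ticket_escalated]. Adds ticket_escalated.
Round 4: r6 [IF ticket_escalated THEN overheat]. Adds overheat.
Round 5: r1 [IF overheat THEN temp_high]. Adds temp_high.
Closure: {bios_posted, led_red, log_uploaded, overheat, power_on, psu_ok, temp_high, ticket_escalated} — 8 facts.

8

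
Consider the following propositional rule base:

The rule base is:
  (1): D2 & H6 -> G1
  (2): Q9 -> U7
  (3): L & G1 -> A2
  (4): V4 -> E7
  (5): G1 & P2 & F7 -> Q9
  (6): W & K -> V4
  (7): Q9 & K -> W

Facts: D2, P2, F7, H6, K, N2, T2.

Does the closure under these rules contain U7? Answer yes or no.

[1] (1) [D2 & H6 -> G1]. ⇒ new: G1.
[2] (5) [G1 & P2 & F7 -> Q9]. ⇒ new: Q9.
[3] (2) [Q9 -> U7]; (7) [Q9 & K -> W]. ⇒ new: U7, W.
[4] (6) [W & K -> V4]. ⇒ new: V4.
[5] (4) [V4 -> E7]. ⇒ new: E7.
U7 appears in round 3, so it is derivable.

yes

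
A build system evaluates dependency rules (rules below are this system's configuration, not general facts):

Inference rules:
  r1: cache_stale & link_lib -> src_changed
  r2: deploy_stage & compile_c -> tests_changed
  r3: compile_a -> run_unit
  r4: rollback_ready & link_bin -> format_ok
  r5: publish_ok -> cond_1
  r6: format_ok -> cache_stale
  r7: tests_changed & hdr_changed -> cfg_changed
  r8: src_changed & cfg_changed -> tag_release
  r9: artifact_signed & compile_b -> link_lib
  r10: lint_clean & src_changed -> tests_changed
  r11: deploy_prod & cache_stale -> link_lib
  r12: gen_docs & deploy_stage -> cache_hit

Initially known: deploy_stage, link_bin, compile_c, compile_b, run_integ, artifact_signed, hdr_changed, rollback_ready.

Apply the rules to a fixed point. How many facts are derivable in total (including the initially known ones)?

15

Round 1 fires r2, r4, r9, giving tests_changed, format_ok, link_lib.
Round 2 fires r6, r7, giving cache_stale, cfg_changed.
Round 3 fires r1, giving src_changed.
Round 4 fires r8, giving tag_release.
Closure: {artifact_signed, cache_stale, cfg_changed, compile_b, compile_c, deploy_stage, format_ok, hdr_changed, link_bin, link_lib, rollback_ready, run_integ, src_changed, tag_release, tests_changed} — 15 facts.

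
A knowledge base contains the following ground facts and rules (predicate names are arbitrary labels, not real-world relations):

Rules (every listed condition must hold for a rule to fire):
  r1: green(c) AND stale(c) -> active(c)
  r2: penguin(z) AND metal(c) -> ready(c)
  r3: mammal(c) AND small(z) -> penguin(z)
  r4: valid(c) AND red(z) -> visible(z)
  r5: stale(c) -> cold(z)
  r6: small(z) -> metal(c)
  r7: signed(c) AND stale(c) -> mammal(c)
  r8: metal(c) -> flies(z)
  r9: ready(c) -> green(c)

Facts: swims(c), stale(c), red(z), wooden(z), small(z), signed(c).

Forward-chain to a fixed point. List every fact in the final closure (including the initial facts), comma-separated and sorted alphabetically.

[1] r5 [stale(c) -> cold(z)]; r6 [small(z) -> metal(c)]; r7 [signed(c) AND stale(c) -> mammal(c)]. ⇒ new: cold(z), metal(c), mammal(c).
[2] r3 [mammal(c) AND small(z) -> penguin(z)]; r8 [metal(c) -> flies(z)]. ⇒ new: penguin(z), flies(z).
[3] r2 [penguin(z) AND metal(c) -> ready(c)]. ⇒ new: ready(c).
[4] r9 [ready(c) -> green(c)]. ⇒ new: green(c).
[5] r1 [green(c) AND stale(c) -> active(c)]. ⇒ new: active(c).

active(c), cold(z), flies(z), green(c), mammal(c), metal(c), penguin(z), ready(c), red(z), signed(c), small(z), stale(c), swims(c), wooden(z)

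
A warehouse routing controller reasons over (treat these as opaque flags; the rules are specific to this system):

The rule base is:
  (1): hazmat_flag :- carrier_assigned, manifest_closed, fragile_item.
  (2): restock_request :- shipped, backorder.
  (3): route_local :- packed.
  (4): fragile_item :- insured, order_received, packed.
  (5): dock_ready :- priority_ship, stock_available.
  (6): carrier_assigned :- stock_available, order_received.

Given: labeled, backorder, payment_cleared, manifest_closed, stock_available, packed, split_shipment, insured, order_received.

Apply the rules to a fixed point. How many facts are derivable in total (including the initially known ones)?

13

Round 1: (3) [route_local :- packed.]; (4) [fragile_item :- insured, order_received, packed.]; (6) [carrier_assigned :- stock_available, order_received.]. Adds route_local, fragile_item, carrier_assigned.
Round 2: (1) [hazmat_flag :- carrier_assigned, manifest_closed, fragile_item.]. Adds hazmat_flag.
Closure: {backorder, carrier_assigned, fragile_item, hazmat_flag, insured, labeled, manifest_closed, order_received, packed, payment_cleared, route_local, split_shipment, stock_available} — 13 facts.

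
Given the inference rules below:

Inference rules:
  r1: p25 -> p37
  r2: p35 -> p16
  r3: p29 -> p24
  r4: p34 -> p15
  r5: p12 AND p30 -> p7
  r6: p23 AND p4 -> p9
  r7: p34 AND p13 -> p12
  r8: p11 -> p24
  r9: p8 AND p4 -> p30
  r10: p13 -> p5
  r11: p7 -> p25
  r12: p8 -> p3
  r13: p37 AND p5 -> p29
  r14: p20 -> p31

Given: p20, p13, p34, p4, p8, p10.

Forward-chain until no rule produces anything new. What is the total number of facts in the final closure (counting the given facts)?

Round 1 — r4, r7, r9, r10, r12, r14, derive p15, p12, p30, p5, p3, p31.
Round 2 — r5, derive p7.
Round 3 — r11, derive p25.
Round 4 — r1, derive p37.
Round 5 — r13, derive p29.
Round 6 — r3, derive p24.
Closure: {p10, p12, p13, p15, p20, p24, p25, p29, p3, p30, p31, p34, p37, p4, p5, p7, p8} — 17 facts.

17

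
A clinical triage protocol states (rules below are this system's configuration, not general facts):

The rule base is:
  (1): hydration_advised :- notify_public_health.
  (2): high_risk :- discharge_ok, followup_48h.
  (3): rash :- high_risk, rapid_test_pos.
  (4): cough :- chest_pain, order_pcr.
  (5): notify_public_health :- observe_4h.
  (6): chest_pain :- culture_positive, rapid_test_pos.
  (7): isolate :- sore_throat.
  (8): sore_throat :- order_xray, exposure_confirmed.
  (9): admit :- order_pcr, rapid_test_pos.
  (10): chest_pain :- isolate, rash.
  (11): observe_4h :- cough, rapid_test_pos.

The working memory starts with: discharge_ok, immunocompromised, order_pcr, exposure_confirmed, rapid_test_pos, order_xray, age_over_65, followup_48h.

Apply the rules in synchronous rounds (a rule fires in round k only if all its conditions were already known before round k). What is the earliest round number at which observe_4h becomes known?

[1] (2) [high_risk :- discharge_ok, followup_48h.]; (8) [sore_throat :- order_xray, exposure_confirmed.]; (9) [admit :- order_pcr, rapid_test_pos.]. ⇒ new: high_risk, sore_throat, admit.
[2] (3) [rash :- high_risk, rapid_test_pos.]; (7) [isolate :- sore_throat.]. ⇒ new: rash, isolate.
[3] (10) [chest_pain :- isolate, rash.]. ⇒ new: chest_pain.
[4] (4) [cough :- chest_pain, order_pcr.]. ⇒ new: cough.
[5] (11) [observe_4h :- cough, rapid_test_pos.]. ⇒ new: observe_4h.
observe_4h first appears in round 5.

5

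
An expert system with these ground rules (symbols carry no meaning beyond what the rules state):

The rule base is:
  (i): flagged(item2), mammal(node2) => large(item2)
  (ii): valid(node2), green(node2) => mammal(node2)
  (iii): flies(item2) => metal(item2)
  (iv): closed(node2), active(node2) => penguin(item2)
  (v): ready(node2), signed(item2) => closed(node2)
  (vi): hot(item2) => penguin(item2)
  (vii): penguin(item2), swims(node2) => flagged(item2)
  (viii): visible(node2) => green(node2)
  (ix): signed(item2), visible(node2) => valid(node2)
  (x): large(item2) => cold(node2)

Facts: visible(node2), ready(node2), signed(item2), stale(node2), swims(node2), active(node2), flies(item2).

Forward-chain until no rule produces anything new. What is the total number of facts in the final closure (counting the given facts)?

16

Round 1 — (iii), (v), (viii), (ix), derive metal(item2), closed(node2), green(node2), valid(node2).
Round 2 — (ii), (iv), derive mammal(node2), penguin(item2).
Round 3 — (vii), derive flagged(item2).
Round 4 — (i), derive large(item2).
Round 5 — (x), derive cold(node2).
Closure: {active(node2), closed(node2), cold(node2), flagged(item2), flies(item2), green(node2), large(item2), mammal(node2), metal(item2), penguin(item2), ready(node2), signed(item2), stale(node2), swims(node2), valid(node2), visible(node2)} — 16 facts.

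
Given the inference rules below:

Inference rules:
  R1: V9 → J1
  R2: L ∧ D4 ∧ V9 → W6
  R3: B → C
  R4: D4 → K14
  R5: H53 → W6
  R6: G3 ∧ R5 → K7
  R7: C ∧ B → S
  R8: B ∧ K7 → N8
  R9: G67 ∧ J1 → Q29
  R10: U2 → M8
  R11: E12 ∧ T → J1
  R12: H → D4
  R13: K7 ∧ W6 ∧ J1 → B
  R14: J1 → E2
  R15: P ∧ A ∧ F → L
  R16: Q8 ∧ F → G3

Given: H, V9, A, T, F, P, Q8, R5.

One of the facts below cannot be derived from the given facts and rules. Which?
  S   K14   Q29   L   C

Round 1 fires R1, R12, R15, R16, giving J1, D4, L, G3.
Round 2 fires R2, R4, R6, R14, giving W6, K14, K7, E2.
Round 3 fires R13, giving B.
Round 4 fires R3, R8, giving C, N8.
Round 5 fires R7, giving S.
Derived: C (round 4), S (round 5), K14 (round 2), L (round 1). Q29 never appears in any round.

Q29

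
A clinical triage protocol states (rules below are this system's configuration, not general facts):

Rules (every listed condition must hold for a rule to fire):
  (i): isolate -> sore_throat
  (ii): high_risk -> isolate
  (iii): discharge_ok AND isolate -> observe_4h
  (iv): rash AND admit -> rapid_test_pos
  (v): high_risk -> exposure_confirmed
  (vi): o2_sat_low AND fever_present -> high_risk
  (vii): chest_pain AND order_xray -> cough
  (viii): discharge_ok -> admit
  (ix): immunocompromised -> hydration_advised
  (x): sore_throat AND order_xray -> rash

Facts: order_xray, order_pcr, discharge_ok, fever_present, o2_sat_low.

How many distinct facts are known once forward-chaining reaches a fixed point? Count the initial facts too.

Round 1: (vi) [o2_sat_low AND fever_present -> high_risk]; (viii) [discharge_ok -> admit]. New: high_risk, admit.
Round 2: (ii) [high_risk -> isolate]; (v) [high_risk -> exposure_confirmed]. New: isolate, exposure_confirmed.
Round 3: (i) [isolate -> sore_throat]; (iii) [discharge_ok AND isolate -> observe_4h]. New: sore_throat, observe_4h.
Round 4: (x) [sore_throat AND order_xray -> rash]. New: rash.
Round 5: (iv) [rash AND admit -> rapid_test_pos]. New: rapid_test_pos.
Closure: {admit, discharge_ok, exposure_confirmed, fever_present, high_risk, isolate, o2_sat_low, observe_4h, order_pcr, order_xray, rapid_test_pos, rash, sore_throat} — 13 facts.

13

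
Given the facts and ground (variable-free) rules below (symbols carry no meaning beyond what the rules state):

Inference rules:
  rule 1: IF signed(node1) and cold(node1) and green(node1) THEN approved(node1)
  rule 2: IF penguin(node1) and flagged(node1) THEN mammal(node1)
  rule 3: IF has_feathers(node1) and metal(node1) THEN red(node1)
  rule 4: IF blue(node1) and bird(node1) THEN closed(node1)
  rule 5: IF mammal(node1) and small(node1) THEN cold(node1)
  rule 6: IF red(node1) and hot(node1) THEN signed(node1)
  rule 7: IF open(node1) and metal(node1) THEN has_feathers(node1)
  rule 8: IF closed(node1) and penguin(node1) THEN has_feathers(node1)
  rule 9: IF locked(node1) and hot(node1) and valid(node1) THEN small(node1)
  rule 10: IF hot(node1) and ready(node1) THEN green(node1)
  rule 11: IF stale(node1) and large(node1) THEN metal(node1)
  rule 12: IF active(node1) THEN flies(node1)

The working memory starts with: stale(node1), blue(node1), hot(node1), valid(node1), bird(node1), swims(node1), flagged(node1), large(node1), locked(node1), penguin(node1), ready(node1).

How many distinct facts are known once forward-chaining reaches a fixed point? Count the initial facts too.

21

Round 1: rule 2 [IF penguin(node1) and flagged(node1) THEN mammal(node1)]; rule 4 [IF blue(node1) and bird(node1) THEN closed(node1)]; rule 9 [IF locked(node1) and hot(node1) and valid(node1) THEN small(node1)]; rule 10 [IF hot(node1) and ready(node1) THEN green(node1)]; rule 11 [IF stale(node1) and large(node1) THEN metal(node1)]. New: mammal(node1), closed(node1), small(node1), green(node1), metal(node1).
Round 2: rule 5 [IF mammal(node1) and small(node1) THEN cold(node1)]; rule 8 [IF closed(node1) and penguin(node1) THEN has_feathers(node1)]. New: cold(node1), has_feathers(node1).
Round 3: rule 3 [IF has_feathers(node1) and metal(node1) THEN red(node1)]. New: red(node1).
Round 4: rule 6 [IF red(node1) and hot(node1) THEN signed(node1)]. New: signed(node1).
Round 5: rule 1 [IF signed(node1) and cold(node1) and green(node1) THEN approved(node1)]. New: approved(node1).
Closure: {approved(node1), bird(node1), blue(node1), closed(node1), cold(node1), flagged(node1), green(node1), has_feathers(node1), hot(node1), large(node1), locked(node1), mammal(node1), metal(node1), penguin(node1), ready(node1), red(node1), signed(node1), small(node1), stale(node1), swims(node1), valid(node1)} — 21 facts.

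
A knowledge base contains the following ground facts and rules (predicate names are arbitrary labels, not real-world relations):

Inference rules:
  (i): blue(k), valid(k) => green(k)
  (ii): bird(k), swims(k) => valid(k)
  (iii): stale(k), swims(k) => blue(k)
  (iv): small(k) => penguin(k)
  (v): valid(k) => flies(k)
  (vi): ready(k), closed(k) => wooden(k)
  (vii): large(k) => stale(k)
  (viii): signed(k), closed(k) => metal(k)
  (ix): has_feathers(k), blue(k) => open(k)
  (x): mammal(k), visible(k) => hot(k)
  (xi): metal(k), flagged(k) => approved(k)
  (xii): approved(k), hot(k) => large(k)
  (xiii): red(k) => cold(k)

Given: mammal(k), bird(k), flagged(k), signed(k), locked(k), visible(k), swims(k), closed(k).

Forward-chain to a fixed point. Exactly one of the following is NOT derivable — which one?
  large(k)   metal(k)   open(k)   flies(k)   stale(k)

[1] (ii) [bird(k), swims(k) => valid(k)]; (viii) [signed(k), closed(k) => metal(k)]; (x) [mammal(k), visible(k) => hot(k)]. ⇒ new: valid(k), metal(k), hot(k).
[2] (v) [valid(k) => flies(k)]; (xi) [metal(k), flagged(k) => approved(k)]. ⇒ new: flies(k), approved(k).
[3] (xii) [approved(k), hot(k) => large(k)]. ⇒ new: large(k).
[4] (vii) [large(k) => stale(k)]. ⇒ new: stale(k).
[5] (iii) [stale(k), swims(k) => blue(k)]. ⇒ new: blue(k).
[6] (i) [blue(k), valid(k) => green(k)]. ⇒ new: green(k).
Derived: large(k) (round 3), metal(k) (round 1), flies(k) (round 2), stale(k) (round 4). open(k) never appears in any round.

open(k)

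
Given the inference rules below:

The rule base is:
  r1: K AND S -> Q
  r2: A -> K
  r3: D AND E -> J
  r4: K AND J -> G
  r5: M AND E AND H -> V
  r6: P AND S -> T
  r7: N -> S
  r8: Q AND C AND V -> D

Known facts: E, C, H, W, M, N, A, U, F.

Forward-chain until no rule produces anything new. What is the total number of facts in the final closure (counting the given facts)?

16

[1] r2 [A -> K]; r5 [M AND E AND H -> V]; r7 [N -> S]. ⇒ new: K, V, S.
[2] r1 [K AND S -> Q]. ⇒ new: Q.
[3] r8 [Q AND C AND V -> D]. ⇒ new: D.
[4] r3 [D AND E -> J]. ⇒ new: J.
[5] r4 [K AND J -> G]. ⇒ new: G.
Closure: {A, C, D, E, F, G, H, J, K, M, N, Q, S, U, V, W} — 16 facts.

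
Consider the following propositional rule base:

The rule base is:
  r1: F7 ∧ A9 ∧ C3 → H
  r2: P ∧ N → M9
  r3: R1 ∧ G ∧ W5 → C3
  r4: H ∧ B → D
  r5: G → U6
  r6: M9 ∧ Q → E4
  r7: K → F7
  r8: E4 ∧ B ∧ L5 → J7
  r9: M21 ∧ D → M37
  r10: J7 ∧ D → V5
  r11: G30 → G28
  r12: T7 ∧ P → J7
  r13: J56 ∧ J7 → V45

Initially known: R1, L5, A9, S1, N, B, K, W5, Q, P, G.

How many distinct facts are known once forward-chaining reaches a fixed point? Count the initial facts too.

Round 1 fires r2, r3, r5, r7, giving M9, C3, U6, F7.
Round 2 fires r1, r6, giving H, E4.
Round 3 fires r4, r8, giving D, J7.
Round 4 fires r10, giving V5.
Closure: {A9, B, C3, D, E4, F7, G, H, J7, K, L5, M9, N, P, Q, R1, S1, U6, V5, W5} — 20 facts.

20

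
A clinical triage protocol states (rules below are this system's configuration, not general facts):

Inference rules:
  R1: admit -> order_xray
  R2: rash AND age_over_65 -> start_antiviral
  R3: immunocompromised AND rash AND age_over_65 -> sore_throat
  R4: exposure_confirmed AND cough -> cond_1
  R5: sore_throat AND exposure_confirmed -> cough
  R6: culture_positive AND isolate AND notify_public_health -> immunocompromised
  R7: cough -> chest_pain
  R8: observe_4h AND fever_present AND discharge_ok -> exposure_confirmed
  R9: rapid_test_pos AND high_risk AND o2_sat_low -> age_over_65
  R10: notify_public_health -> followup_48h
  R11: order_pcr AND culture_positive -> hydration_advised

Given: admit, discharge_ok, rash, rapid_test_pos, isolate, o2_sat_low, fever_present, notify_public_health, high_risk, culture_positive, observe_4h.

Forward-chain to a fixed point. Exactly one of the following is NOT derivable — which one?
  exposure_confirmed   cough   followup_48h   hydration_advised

[1] R1 [admit -> order_xray]; R6 [culture_positive AND isolate AND notify_public_health -> immunocompromised]; R8 [observe_4h AND fever_present AND discharge_ok -> exposure_confirmed]; R9 [rapid_test_pos AND high_risk AND o2_sat_low -> age_over_65]; R10 [notify_public_health -> followup_48h]. ⇒ new: order_xray, immunocompromised, exposure_confirmed, age_over_65, followup_48h.
[2] R2 [rash AND age_over_65 -> start_antiviral]; R3 [immunocompromised AND rash AND age_over_65 -> sore_throat]. ⇒ new: start_antiviral, sore_throat.
[3] R5 [sore_throat AND exposure_confirmed -> cough]. ⇒ new: cough.
[4] R4 [exposure_confirmed AND cough -> cond_1]; R7 [cough -> chest_pain]. ⇒ new: cond_1, chest_pain.
Derived: followup_48h (round 1), cough (round 3), exposure_confirmed (round 1). hydration_advised never appears in any round.

hydration_advised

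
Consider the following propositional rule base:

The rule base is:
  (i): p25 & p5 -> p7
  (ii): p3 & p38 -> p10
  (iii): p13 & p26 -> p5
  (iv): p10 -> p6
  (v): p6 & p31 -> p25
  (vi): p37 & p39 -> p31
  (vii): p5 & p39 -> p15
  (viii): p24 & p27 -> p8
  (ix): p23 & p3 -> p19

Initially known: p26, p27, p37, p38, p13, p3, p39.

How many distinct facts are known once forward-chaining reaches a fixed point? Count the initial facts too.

14

Round 1: (ii) [p3 & p38 -> p10]; (iii) [p13 & p26 -> p5]; (vi) [p37 & p39 -> p31]. Adds p10, p5, p31.
Round 2: (iv) [p10 -> p6]; (vii) [p5 & p39 -> p15]. Adds p6, p15.
Round 3: (v) [p6 & p31 -> p25]. Adds p25.
Round 4: (i) [p25 & p5 -> p7]. Adds p7.
Closure: {p10, p13, p15, p25, p26, p27, p3, p31, p37, p38, p39, p5, p6, p7} — 14 facts.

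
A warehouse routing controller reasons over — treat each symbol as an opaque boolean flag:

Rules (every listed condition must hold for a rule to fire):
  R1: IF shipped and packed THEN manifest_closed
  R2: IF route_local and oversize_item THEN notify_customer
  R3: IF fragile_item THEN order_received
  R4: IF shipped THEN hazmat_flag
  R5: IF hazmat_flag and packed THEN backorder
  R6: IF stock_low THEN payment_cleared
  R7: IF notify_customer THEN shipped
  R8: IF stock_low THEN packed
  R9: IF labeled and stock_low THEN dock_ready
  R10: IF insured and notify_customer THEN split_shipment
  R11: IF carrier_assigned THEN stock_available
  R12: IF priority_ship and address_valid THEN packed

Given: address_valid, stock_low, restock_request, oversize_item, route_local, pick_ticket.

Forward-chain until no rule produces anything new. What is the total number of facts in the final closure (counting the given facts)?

13

Round 1 — R2, R6, R8, derive notify_customer, payment_cleared, packed.
Round 2 — R7, derive shipped.
Round 3 — R1, R4, derive manifest_closed, hazmat_flag.
Round 4 — R5, derive backorder.
Closure: {address_valid, backorder, hazmat_flag, manifest_closed, notify_customer, oversize_item, packed, payment_cleared, pick_ticket, restock_request, route_local, shipped, stock_low} — 13 facts.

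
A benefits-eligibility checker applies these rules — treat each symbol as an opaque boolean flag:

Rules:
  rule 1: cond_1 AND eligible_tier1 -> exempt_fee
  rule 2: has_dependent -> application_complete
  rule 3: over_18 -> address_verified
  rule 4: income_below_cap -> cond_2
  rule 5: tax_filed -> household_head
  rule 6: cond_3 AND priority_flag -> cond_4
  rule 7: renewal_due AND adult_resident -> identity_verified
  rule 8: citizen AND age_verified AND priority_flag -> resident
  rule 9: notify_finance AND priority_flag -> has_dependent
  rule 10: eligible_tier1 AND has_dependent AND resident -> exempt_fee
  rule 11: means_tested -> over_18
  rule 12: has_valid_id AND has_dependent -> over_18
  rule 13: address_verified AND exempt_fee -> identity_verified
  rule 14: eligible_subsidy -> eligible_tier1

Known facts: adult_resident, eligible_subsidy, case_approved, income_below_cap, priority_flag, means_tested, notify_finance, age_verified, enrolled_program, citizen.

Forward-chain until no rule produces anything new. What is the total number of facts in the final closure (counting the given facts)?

Round 1: rule 4 [income_below_cap -> cond_2]; rule 8 [citizen AND age_verified AND priority_flag -> resident]; rule 9 [notify_finance AND priority_flag -> has_dependent]; rule 11 [means_tested -> over_18]; rule 14 [eligible_subsidy -> eligible_tier1]. New: cond_2, resident, has_dependent, over_18, eligible_tier1.
Round 2: rule 2 [has_dependent -> application_complete]; rule 3 [over_18 -> address_verified]; rule 10 [eligible_tier1 AND has_dependent AND resident -> exempt_fee]. New: application_complete, address_verified, exempt_fee.
Round 3: rule 13 [address_verified AND exempt_fee -> identity_verified]. New: identity_verified.
Closure: {address_verified, adult_resident, age_verified, application_complete, case_approved, citizen, cond_2, eligible_subsidy, eligible_tier1, enrolled_program, exempt_fee, has_dependent, identity_verified, income_below_cap, means_tested, notify_finance, over_18, priority_flag, resident} — 19 facts.

19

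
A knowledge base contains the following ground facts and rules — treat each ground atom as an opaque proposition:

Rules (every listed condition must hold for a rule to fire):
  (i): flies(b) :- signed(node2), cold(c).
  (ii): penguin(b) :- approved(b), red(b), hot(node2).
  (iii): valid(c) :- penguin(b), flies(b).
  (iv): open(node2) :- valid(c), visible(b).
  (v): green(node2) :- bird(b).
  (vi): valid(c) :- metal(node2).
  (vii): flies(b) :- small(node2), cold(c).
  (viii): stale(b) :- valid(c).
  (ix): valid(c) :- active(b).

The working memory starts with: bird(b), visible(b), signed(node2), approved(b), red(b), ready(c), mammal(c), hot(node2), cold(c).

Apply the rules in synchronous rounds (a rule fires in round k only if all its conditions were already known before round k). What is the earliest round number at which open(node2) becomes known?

Round 1: (i) [flies(b) :- signed(node2), cold(c).]; (ii) [penguin(b) :- approved(b), red(b), hot(node2).]; (v) [green(node2) :- bird(b).]. Adds flies(b), penguin(b), green(node2).
Round 2: (iii) [valid(c) :- penguin(b), flies(b).]. Adds valid(c).
Round 3: (iv) [open(node2) :- valid(c), visible(b).]; (viii) [stale(b) :- valid(c).]. Adds open(node2), stale(b).
open(node2) first appears in round 3.

3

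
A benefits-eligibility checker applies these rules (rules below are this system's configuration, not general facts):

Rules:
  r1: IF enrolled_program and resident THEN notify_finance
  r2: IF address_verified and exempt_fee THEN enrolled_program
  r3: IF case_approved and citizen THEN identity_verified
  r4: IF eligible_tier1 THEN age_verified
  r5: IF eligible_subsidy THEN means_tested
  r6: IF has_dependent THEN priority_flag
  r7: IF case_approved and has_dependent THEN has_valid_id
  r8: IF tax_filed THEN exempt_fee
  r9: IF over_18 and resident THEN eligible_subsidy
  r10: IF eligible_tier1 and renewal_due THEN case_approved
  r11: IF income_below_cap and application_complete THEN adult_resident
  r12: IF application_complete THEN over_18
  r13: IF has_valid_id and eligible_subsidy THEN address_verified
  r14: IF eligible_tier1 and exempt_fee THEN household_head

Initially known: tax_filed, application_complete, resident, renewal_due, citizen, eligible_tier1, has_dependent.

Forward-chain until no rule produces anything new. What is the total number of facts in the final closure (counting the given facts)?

20

[1] r4 [IF eligible_tier1 THEN age_verified]; r6 [IF has_dependent THEN priority_flag]; r8 [IF tax_filed THEN exempt_fee]; r10 [IF eligible_tier1 and renewal_due THEN case_approved]; r12 [IF application_complete THEN over_18]. ⇒ new: age_verified, priority_flag, exempt_fee, case_approved, over_18.
[2] r3 [IF case_approved and citizen THEN identity_verified]; r7 [IF case_approved and has_dependent THEN has_valid_id]; r9 [IF over_18 and resident THEN eligible_subsidy]; r14 [IF eligible_tier1 and exempt_fee THEN household_head]. ⇒ new: identity_verified, has_valid_id, eligible_subsidy, household_head.
[3] r5 [IF eligible_subsidy THEN means_tested]; r13 [IF has_valid_id and eligible_subsidy THEN address_verified]. ⇒ new: means_tested, address_verified.
[4] r2 [IF address_verified and exempt_fee THEN enrolled_program]. ⇒ new: enrolled_program.
[5] r1 [IF enrolled_program and resident THEN notify_finance]. ⇒ new: notify_finance.
Closure: {address_verified, age_verified, application_complete, case_approved, citizen, eligible_subsidy, eligible_tier1, enrolled_program, exempt_fee, has_dependent, has_valid_id, household_head, identity_verified, means_tested, notify_finance, over_18, priority_flag, renewal_due, resident, tax_filed} — 20 facts.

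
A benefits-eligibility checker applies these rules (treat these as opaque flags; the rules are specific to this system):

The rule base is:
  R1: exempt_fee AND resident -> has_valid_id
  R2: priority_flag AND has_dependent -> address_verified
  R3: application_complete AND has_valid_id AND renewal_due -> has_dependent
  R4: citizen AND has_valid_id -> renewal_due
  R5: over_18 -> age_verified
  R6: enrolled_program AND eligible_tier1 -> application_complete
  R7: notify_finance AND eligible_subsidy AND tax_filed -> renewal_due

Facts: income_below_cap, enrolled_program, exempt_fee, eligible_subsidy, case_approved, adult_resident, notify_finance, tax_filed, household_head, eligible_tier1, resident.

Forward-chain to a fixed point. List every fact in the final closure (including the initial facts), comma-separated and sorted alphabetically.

[1] R1 [exempt_fee AND resident -> has_valid_id]; R6 [enrolled_program AND eligible_tier1 -> application_complete]; R7 [notify_finance AND eligible_subsidy AND tax_filed -> renewal_due]. ⇒ new: has_valid_id, application_complete, renewal_due.
[2] R3 [application_complete AND has_valid_id AND renewal_due -> has_dependent]. ⇒ new: has_dependent.

adult_resident, application_complete, case_approved, eligible_subsidy, eligible_tier1, enrolled_program, exempt_fee, has_dependent, has_valid_id, household_head, income_below_cap, notify_finance, renewal_due, resident, tax_filed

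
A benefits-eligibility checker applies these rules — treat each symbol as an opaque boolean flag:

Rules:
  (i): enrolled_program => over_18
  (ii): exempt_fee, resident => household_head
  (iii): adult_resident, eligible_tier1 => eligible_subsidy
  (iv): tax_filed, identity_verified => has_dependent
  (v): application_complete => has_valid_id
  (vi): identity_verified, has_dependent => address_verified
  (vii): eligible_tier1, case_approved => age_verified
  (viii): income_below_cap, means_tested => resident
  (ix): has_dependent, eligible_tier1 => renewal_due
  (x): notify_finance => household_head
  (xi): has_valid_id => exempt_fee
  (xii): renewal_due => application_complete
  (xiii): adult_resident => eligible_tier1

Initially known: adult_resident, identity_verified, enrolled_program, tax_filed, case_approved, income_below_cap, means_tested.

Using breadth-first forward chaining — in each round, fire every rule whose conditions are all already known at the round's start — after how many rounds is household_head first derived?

Round 1: (i) [enrolled_program => over_18]; (iv) [tax_filed, identity_verified => has_dependent]; (viii) [income_below_cap, means_tested => resident]; (xiii) [adult_resident => eligible_tier1]. New: over_18, has_dependent, resident, eligible_tier1.
Round 2: (iii) [adult_resident, eligible_tier1 => eligible_subsidy]; (vi) [identity_verified, has_dependent => address_verified]; (vii) [eligible_tier1, case_approved => age_verified]; (ix) [has_dependent, eligible_tier1 => renewal_due]. New: eligible_subsidy, address_verified, age_verified, renewal_due.
Round 3: (xii) [renewal_due => application_complete]. New: application_complete.
Round 4: (v) [application_complete => has_valid_id]. New: has_valid_id.
Round 5: (xi) [has_valid_id => exempt_fee]. New: exempt_fee.
Round 6: (ii) [exempt_fee, resident => household_head]. New: household_head.
household_head first appears in round 6.

6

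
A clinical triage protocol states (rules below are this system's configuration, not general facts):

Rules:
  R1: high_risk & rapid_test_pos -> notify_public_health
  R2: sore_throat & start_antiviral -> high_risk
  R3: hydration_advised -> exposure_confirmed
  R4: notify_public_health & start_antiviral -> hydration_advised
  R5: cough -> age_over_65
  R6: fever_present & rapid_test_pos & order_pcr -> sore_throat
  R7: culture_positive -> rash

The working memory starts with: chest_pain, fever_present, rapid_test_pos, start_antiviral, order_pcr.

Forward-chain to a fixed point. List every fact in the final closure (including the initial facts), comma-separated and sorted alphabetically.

Round 1: R6 [fever_present & rapid_test_pos & order_pcr -> sore_throat]. Adds sore_throat.
Round 2: R2 [sore_throat & start_antiviral -> high_risk]. Adds high_risk.
Round 3: R1 [high_risk & rapid_test_pos -> notify_public_health]. Adds notify_public_health.
Round 4: R4 [notify_public_health & start_antiviral -> hydration_advised]. Adds hydration_advised.
Round 5: R3 [hydration_advised -> exposure_confirmed]. Adds exposure_confirmed.

chest_pain, exposure_confirmed, fever_present, high_risk, hydration_advised, notify_public_health, order_pcr, rapid_test_pos, sore_throat, start_antiviral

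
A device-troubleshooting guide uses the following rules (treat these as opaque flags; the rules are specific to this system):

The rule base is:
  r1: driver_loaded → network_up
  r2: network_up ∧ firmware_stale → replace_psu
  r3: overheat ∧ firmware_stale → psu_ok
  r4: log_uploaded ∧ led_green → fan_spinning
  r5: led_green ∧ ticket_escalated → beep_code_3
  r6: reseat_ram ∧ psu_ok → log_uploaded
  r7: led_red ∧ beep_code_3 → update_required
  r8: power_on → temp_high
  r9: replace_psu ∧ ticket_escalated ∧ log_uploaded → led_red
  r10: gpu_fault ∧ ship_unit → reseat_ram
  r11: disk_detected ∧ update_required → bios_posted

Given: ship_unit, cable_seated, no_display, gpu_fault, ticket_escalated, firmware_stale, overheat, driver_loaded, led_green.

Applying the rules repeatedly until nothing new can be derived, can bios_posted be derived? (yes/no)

Round 1: r1 [driver_loaded → network_up]; r3 [overheat ∧ firmware_stale → psu_ok]; r5 [led_green ∧ ticket_escalated → beep_code_3]; r10 [gpu_fault ∧ ship_unit → reseat_ram]. New: network_up, psu_ok, beep_code_3, reseat_ram.
Round 2: r2 [network_up ∧ firmware_stale → replace_psu]; r6 [reseat_ram ∧ psu_ok → log_uploaded]. New: replace_psu, log_uploaded.
Round 3: r4 [log_uploaded ∧ led_green → fan_spinning]; r9 [replace_psu ∧ ticket_escalated ∧ log_uploaded → led_red]. New: fan_spinning, led_red.
Round 4: r7 [led_red ∧ beep_code_3 → update_required]. New: update_required.
Fixed point reached. bios_posted is concluded only by r11; r11 needs disk_detected (never derived).

no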